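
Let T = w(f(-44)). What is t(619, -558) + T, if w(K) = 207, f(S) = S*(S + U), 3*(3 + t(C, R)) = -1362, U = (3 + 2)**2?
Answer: -250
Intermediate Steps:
U = 25 (U = 5**2 = 25)
t(C, R) = -457 (t(C, R) = -3 + (1/3)*(-1362) = -3 - 454 = -457)
f(S) = S*(25 + S) (f(S) = S*(S + 25) = S*(25 + S))
T = 207
t(619, -558) + T = -457 + 207 = -250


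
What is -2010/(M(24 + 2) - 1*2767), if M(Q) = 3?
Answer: 1005/1382 ≈ 0.72721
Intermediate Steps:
-2010/(M(24 + 2) - 1*2767) = -2010/(3 - 1*2767) = -2010/(3 - 2767) = -2010/(-2764) = -2010*(-1/2764) = 1005/1382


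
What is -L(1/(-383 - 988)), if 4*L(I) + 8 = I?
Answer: 10969/5484 ≈ 2.0002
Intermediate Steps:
L(I) = -2 + I/4
-L(1/(-383 - 988)) = -(-2 + 1/(4*(-383 - 988))) = -(-2 + (¼)/(-1371)) = -(-2 + (¼)*(-1/1371)) = -(-2 - 1/5484) = -1*(-10969/5484) = 10969/5484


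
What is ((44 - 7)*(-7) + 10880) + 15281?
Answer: 25902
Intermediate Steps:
((44 - 7)*(-7) + 10880) + 15281 = (37*(-7) + 10880) + 15281 = (-259 + 10880) + 15281 = 10621 + 15281 = 25902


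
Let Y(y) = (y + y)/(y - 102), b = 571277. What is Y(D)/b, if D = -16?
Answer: 16/33705343 ≈ 4.7470e-7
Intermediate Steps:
Y(y) = 2*y/(-102 + y) (Y(y) = (2*y)/(-102 + y) = 2*y/(-102 + y))
Y(D)/b = (2*(-16)/(-102 - 16))/571277 = (2*(-16)/(-118))*(1/571277) = (2*(-16)*(-1/118))*(1/571277) = (16/59)*(1/571277) = 16/33705343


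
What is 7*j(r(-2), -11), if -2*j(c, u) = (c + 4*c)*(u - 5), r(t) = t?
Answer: -560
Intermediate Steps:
j(c, u) = -5*c*(-5 + u)/2 (j(c, u) = -(c + 4*c)*(u - 5)/2 = -5*c*(-5 + u)/2)
7*j(r(-2), -11) = 7*((5/2)*(-2)*(5 - 1*(-11))) = 7*((5/2)*(-2)*(5 + 11)) = 7*((5/2)*(-2)*16) = 7*(-80) = -560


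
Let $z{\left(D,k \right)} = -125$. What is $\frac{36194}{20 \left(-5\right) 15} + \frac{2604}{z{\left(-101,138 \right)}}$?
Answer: $- \frac{33721}{750} \approx -44.961$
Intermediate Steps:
$\frac{36194}{20 \left(-5\right) 15} + \frac{2604}{z{\left(-101,138 \right)}} = \frac{36194}{20 \left(-5\right) 15} + \frac{2604}{-125} = \frac{36194}{\left(-100\right) 15} + 2604 \left(- \frac{1}{125}\right) = \frac{36194}{-1500} - \frac{2604}{125} = 36194 \left(- \frac{1}{1500}\right) - \frac{2604}{125} = - \frac{18097}{750} - \frac{2604}{125} = - \frac{33721}{750}$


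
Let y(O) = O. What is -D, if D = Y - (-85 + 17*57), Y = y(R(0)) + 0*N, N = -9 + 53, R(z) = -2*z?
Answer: 884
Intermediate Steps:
N = 44
Y = 0 (Y = -2*0 + 0*44 = 0 + 0 = 0)
D = -884 (D = 0 - (-85 + 17*57) = 0 - (-85 + 969) = 0 - 1*884 = 0 - 884 = -884)
-D = -1*(-884) = 884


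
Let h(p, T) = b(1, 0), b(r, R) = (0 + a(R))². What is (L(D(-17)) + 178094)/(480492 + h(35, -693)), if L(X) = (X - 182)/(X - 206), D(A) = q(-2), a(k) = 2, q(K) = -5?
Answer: 37578021/101384656 ≈ 0.37065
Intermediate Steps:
D(A) = -5
L(X) = (-182 + X)/(-206 + X)
b(r, R) = 4 (b(r, R) = (0 + 2)² = 2² = 4)
h(p, T) = 4
(L(D(-17)) + 178094)/(480492 + h(35, -693)) = ((-182 - 5)/(-206 - 5) + 178094)/(480492 + 4) = (-187/(-211) + 178094)/480496 = (-1/211*(-187) + 178094)*(1/480496) = (187/211 + 178094)*(1/480496) = (37578021/211)*(1/480496) = 37578021/101384656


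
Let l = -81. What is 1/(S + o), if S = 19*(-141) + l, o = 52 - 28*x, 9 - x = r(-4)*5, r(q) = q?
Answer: -1/3520 ≈ -0.00028409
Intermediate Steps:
x = 29 (x = 9 - (-4)*5 = 9 - 1*(-20) = 9 + 20 = 29)
o = -760 (o = 52 - 28*29 = 52 - 812 = -760)
S = -2760 (S = 19*(-141) - 81 = -2679 - 81 = -2760)
1/(S + o) = 1/(-2760 - 760) = 1/(-3520) = -1/3520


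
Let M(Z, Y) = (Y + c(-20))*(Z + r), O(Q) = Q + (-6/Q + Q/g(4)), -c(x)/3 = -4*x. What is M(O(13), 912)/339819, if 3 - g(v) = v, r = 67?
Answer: 193760/1472549 ≈ 0.13158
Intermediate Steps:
g(v) = 3 - v
c(x) = 12*x (c(x) = -(-12)*x = 12*x)
O(Q) = -6/Q (O(Q) = Q + (-6/Q + Q/(3 - 1*4)) = Q + (-6/Q + Q/(3 - 4)) = Q + (-6/Q + Q/(-1)) = Q + (-6/Q + Q*(-1)) = Q + (-6/Q - Q) = Q + (-Q - 6/Q) = -6/Q)
M(Z, Y) = (-240 + Y)*(67 + Z) (M(Z, Y) = (Y + 12*(-20))*(Z + 67) = (Y - 240)*(67 + Z) = (-240 + Y)*(67 + Z))
M(O(13), 912)/339819 = (-16080 - (-1440)/13 + 67*912 + 912*(-6/13))/339819 = (-16080 - (-1440)/13 + 61104 + 912*(-6*1/13))*(1/339819) = (-16080 - 240*(-6/13) + 61104 + 912*(-6/13))*(1/339819) = (-16080 + 1440/13 + 61104 - 5472/13)*(1/339819) = (581280/13)*(1/339819) = 193760/1472549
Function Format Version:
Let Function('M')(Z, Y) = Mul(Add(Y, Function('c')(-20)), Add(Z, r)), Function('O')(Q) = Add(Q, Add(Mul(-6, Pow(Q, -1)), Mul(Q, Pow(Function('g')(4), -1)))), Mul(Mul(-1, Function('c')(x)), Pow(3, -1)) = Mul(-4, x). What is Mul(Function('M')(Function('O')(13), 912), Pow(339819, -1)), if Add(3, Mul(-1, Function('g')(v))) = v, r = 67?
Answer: Rational(193760, 1472549) ≈ 0.13158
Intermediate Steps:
Function('g')(v) = Add(3, Mul(-1, v))
Function('c')(x) = Mul(12, x) (Function('c')(x) = Mul(-3, Mul(-4, x)) = Mul(12, x))
Function('O')(Q) = Mul(-6, Pow(Q, -1)) (Function('O')(Q) = Add(Q, Add(Mul(-6, Pow(Q, -1)), Mul(Q, Pow(Add(3, Mul(-1, 4)), -1)))) = Add(Q, Add(Mul(-6, Pow(Q, -1)), Mul(Q, Pow(Add(3, -4), -1)))) = Add(Q, Add(Mul(-6, Pow(Q, -1)), Mul(Q, Pow(-1, -1)))) = Add(Q, Add(Mul(-6, Pow(Q, -1)), Mul(Q, -1))) = Add(Q, Add(Mul(-6, Pow(Q, -1)), Mul(-1, Q))) = Add(Q, Add(Mul(-1, Q), Mul(-6, Pow(Q, -1)))) = Mul(-6, Pow(Q, -1)))
Function('M')(Z, Y) = Mul(Add(-240, Y), Add(67, Z)) (Function('M')(Z, Y) = Mul(Add(Y, Mul(12, -20)), Add(Z, 67)) = Mul(Add(Y, -240), Add(67, Z)) = Mul(Add(-240, Y), Add(67, Z)))
Mul(Function('M')(Function('O')(13), 912), Pow(339819, -1)) = Mul(Add(-16080, Mul(-240, Mul(-6, Pow(13, -1))), Mul(67, 912), Mul(912, Mul(-6, Pow(13, -1)))), Pow(339819, -1)) = Mul(Add(-16080, Mul(-240, Mul(-6, Rational(1, 13))), 61104, Mul(912, Mul(-6, Rational(1, 13)))), Rational(1, 339819)) = Mul(Add(-16080, Mul(-240, Rational(-6, 13)), 61104, Mul(912, Rational(-6, 13))), Rational(1, 339819)) = Mul(Add(-16080, Rational(1440, 13), 61104, Rational(-5472, 13)), Rational(1, 339819)) = Mul(Rational(581280, 13), Rational(1, 339819)) = Rational(193760, 1472549)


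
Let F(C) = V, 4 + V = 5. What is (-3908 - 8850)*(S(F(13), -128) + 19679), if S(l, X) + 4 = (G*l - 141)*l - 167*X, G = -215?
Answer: -519186810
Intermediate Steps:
V = 1 (V = -4 + 5 = 1)
F(C) = 1
S(l, X) = -4 - 167*X + l*(-141 - 215*l) (S(l, X) = -4 + ((-215*l - 141)*l - 167*X) = -4 + ((-141 - 215*l)*l - 167*X) = -4 + (l*(-141 - 215*l) - 167*X) = -4 + (-167*X + l*(-141 - 215*l)) = -4 - 167*X + l*(-141 - 215*l))
(-3908 - 8850)*(S(F(13), -128) + 19679) = (-3908 - 8850)*((-4 - 215*1**2 - 167*(-128) - 141*1) + 19679) = -12758*((-4 - 215*1 + 21376 - 141) + 19679) = -12758*((-4 - 215 + 21376 - 141) + 19679) = -12758*(21016 + 19679) = -12758*40695 = -519186810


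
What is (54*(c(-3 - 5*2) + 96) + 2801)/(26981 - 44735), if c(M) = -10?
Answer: -7445/17754 ≈ -0.41934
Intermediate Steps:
(54*(c(-3 - 5*2) + 96) + 2801)/(26981 - 44735) = (54*(-10 + 96) + 2801)/(26981 - 44735) = (54*86 + 2801)/(-17754) = (4644 + 2801)*(-1/17754) = 7445*(-1/17754) = -7445/17754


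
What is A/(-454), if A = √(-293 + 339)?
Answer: -√46/454 ≈ -0.014939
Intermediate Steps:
A = √46 ≈ 6.7823
A/(-454) = √46/(-454) = √46*(-1/454) = -√46/454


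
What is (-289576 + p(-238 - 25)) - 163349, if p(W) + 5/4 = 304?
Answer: -1810489/4 ≈ -4.5262e+5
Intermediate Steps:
p(W) = 1211/4 (p(W) = -5/4 + 304 = 1211/4)
(-289576 + p(-238 - 25)) - 163349 = (-289576 + 1211/4) - 163349 = -1157093/4 - 163349 = -1810489/4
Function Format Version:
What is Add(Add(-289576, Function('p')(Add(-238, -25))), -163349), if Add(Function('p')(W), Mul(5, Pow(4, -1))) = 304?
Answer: Rational(-1810489, 4) ≈ -4.5262e+5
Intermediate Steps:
Function('p')(W) = Rational(1211, 4) (Function('p')(W) = Add(Rational(-5, 4), 304) = Rational(1211, 4))
Add(Add(-289576, Function('p')(Add(-238, -25))), -163349) = Add(Add(-289576, Rational(1211, 4)), -163349) = Add(Rational(-1157093, 4), -163349) = Rational(-1810489, 4)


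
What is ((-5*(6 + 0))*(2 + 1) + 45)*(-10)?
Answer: 450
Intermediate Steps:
((-5*(6 + 0))*(2 + 1) + 45)*(-10) = (-5*6*3 + 45)*(-10) = (-30*3 + 45)*(-10) = (-90 + 45)*(-10) = -45*(-10) = 450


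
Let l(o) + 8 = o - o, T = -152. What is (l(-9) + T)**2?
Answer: 25600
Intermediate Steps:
l(o) = -8 (l(o) = -8 + (o - o) = -8 + 0 = -8)
(l(-9) + T)**2 = (-8 - 152)**2 = (-160)**2 = 25600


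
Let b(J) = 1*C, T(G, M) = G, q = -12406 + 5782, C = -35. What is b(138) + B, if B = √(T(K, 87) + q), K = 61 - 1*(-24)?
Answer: -35 + I*√6539 ≈ -35.0 + 80.864*I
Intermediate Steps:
K = 85 (K = 61 + 24 = 85)
q = -6624
b(J) = -35 (b(J) = 1*(-35) = -35)
B = I*√6539 (B = √(85 - 6624) = √(-6539) = I*√6539 ≈ 80.864*I)
b(138) + B = -35 + I*√6539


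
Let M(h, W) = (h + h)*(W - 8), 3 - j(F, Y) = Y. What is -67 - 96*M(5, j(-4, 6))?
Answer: 10493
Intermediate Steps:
j(F, Y) = 3 - Y
M(h, W) = 2*h*(-8 + W) (M(h, W) = (2*h)*(-8 + W) = 2*h*(-8 + W))
-67 - 96*M(5, j(-4, 6)) = -67 - 192*5*(-8 + (3 - 1*6)) = -67 - 192*5*(-8 + (3 - 6)) = -67 - 192*5*(-8 - 3) = -67 - 192*5*(-11) = -67 - 96*(-110) = -67 + 10560 = 10493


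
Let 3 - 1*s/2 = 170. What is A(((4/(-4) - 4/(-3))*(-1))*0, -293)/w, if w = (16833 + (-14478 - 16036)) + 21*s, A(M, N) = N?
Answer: 293/20695 ≈ 0.014158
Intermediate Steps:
s = -334 (s = 6 - 2*170 = 6 - 340 = -334)
w = -20695 (w = (16833 + (-14478 - 16036)) + 21*(-334) = (16833 - 30514) - 7014 = -13681 - 7014 = -20695)
A(((4/(-4) - 4/(-3))*(-1))*0, -293)/w = -293/(-20695) = -293*(-1/20695) = 293/20695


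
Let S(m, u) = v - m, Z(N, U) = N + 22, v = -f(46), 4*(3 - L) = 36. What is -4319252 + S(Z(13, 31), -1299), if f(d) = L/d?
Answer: -99343598/23 ≈ -4.3193e+6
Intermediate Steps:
L = -6 (L = 3 - ¼*36 = 3 - 9 = -6)
f(d) = -6/d
v = 3/23 (v = -(-6)/46 = -1*(-3/23) = 3/23 ≈ 0.13043)
Z(N, U) = 22 + N
S(m, u) = 3/23 - m
-4319252 + S(Z(13, 31), -1299) = -4319252 + (3/23 - (22 + 13)) = -4319252 + (3/23 - 1*35) = -4319252 + (3/23 - 35) = -4319252 - 802/23 = -99343598/23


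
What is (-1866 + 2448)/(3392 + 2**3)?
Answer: 291/1700 ≈ 0.17118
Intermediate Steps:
(-1866 + 2448)/(3392 + 2**3) = 582/(3392 + 8) = 582/3400 = 582*(1/3400) = 291/1700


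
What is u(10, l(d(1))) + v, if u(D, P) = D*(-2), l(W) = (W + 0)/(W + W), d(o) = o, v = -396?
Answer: -416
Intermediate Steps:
l(W) = ½ (l(W) = W/((2*W)) = W*(1/(2*W)) = ½)
u(D, P) = -2*D
u(10, l(d(1))) + v = -2*10 - 396 = -20 - 396 = -416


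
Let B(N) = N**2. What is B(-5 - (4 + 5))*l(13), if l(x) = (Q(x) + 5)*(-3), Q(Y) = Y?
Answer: -10584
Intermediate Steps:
l(x) = -15 - 3*x (l(x) = (x + 5)*(-3) = (5 + x)*(-3) = -15 - 3*x)
B(-5 - (4 + 5))*l(13) = (-5 - (4 + 5))**2*(-15 - 3*13) = (-5 - 1*9)**2*(-15 - 39) = (-5 - 9)**2*(-54) = (-14)**2*(-54) = 196*(-54) = -10584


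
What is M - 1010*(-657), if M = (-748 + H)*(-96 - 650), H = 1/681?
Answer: 831893872/681 ≈ 1.2216e+6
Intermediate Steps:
H = 1/681 ≈ 0.0014684
M = 380002702/681 (M = (-748 + 1/681)*(-96 - 650) = -509387/681*(-746) = 380002702/681 ≈ 5.5801e+5)
M - 1010*(-657) = 380002702/681 - 1010*(-657) = 380002702/681 + 663570 = 831893872/681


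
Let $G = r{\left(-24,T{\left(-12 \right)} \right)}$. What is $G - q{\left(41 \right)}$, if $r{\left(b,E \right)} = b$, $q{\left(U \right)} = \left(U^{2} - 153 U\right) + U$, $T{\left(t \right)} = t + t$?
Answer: $4527$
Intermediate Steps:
$T{\left(t \right)} = 2 t$
$q{\left(U \right)} = U^{2} - 152 U$
$G = -24$
$G - q{\left(41 \right)} = -24 - 41 \left(-152 + 41\right) = -24 - 41 \left(-111\right) = -24 - -4551 = -24 + 4551 = 4527$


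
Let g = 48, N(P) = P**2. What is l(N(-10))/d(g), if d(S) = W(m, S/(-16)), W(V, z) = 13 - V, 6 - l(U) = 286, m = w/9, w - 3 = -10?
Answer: -630/31 ≈ -20.323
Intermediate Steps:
w = -7 (w = 3 - 10 = -7)
m = -7/9 ≈ -0.77778
l(U) = -280 (l(U) = 6 - 1*286 = 6 - 286 = -280)
d(S) = 124/9 (d(S) = 13 - 1*(-7/9) = 13 + 7/9 = 124/9)
l(N(-10))/d(g) = -280/124/9 = -280*9/124 = -630/31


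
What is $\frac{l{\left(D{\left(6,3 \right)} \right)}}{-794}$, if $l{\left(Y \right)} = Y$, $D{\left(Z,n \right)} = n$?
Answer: $- \frac{3}{794} \approx -0.0037783$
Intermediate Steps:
$\frac{l{\left(D{\left(6,3 \right)} \right)}}{-794} = \frac{3}{-794} = 3 \left(- \frac{1}{794}\right) = - \frac{3}{794}$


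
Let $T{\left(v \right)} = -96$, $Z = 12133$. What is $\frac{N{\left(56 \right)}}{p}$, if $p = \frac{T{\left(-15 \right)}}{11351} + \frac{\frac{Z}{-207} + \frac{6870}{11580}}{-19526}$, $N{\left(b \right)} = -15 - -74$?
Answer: $- \frac{17709449396652}{1646669173} \approx -10755.0$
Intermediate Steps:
$N{\left(b \right)} = 59$ ($N{\left(b \right)} = -15 + 74 = 59$)
$p = - \frac{97153481207}{17709449396652}$ ($p = - \frac{96}{11351} + \frac{\frac{12133}{-207} + \frac{6870}{11580}}{-19526} = \left(-96\right) \frac{1}{11351} + \left(12133 \left(- \frac{1}{207}\right) + 6870 \cdot \frac{1}{11580}\right) \left(- \frac{1}{19526}\right) = - \frac{96}{11351} + \left(- \frac{12133}{207} + \frac{229}{386}\right) \left(- \frac{1}{19526}\right) = - \frac{96}{11351} - - \frac{4635935}{1560166452} = - \frac{96}{11351} + \frac{4635935}{1560166452} = - \frac{97153481207}{17709449396652} \approx -0.005486$)
$\frac{N{\left(56 \right)}}{p} = \frac{59}{- \frac{97153481207}{17709449396652}} = 59 \left(- \frac{17709449396652}{97153481207}\right) = - \frac{17709449396652}{1646669173}$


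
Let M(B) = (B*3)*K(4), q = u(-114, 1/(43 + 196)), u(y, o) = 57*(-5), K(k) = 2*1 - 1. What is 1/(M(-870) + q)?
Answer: -1/2895 ≈ -0.00034542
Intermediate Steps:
K(k) = 1 (K(k) = 2 - 1 = 1)
u(y, o) = -285
q = -285
M(B) = 3*B (M(B) = (B*3)*1 = (3*B)*1 = 3*B)
1/(M(-870) + q) = 1/(3*(-870) - 285) = 1/(-2610 - 285) = 1/(-2895) = -1/2895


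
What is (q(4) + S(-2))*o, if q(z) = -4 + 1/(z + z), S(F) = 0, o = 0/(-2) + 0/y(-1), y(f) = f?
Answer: 0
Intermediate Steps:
o = 0 (o = 0/(-2) + 0/(-1) = 0*(-½) + 0*(-1) = 0 + 0 = 0)
q(z) = -4 + 1/(2*z)
(q(4) + S(-2))*o = ((-4 + (½)/4) + 0)*0 = ((-4 + (½)*(¼)) + 0)*0 = ((-4 + ⅛) + 0)*0 = (-31/8 + 0)*0 = -31/8*0 = 0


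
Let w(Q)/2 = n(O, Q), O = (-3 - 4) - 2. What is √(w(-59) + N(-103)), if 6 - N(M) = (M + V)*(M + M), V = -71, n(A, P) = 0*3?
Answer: 3*I*√3982 ≈ 189.31*I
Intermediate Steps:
O = -9 (O = -7 - 2 = -9)
n(A, P) = 0
w(Q) = 0 (w(Q) = 2*0 = 0)
N(M) = 6 - 2*M*(-71 + M) (N(M) = 6 - (M - 71)*(M + M) = 6 - (-71 + M)*2*M = 6 - 2*M*(-71 + M))
√(w(-59) + N(-103)) = √(0 + (6 - 2*(-103)² + 142*(-103))) = √(0 + (6 - 2*10609 - 14626)) = √(0 + (6 - 21218 - 14626)) = √(0 - 35838) = √(-35838) = 3*I*√3982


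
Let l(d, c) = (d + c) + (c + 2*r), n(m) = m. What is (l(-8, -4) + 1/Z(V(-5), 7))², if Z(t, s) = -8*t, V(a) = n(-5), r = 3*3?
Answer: 6561/1600 ≈ 4.1006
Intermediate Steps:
r = 9
V(a) = -5
l(d, c) = 18 + d + 2*c (l(d, c) = (d + c) + (c + 2*9) = (c + d) + (c + 18) = (c + d) + (18 + c) = 18 + d + 2*c)
(l(-8, -4) + 1/Z(V(-5), 7))² = ((18 - 8 + 2*(-4)) + 1/(-8*(-5)))² = ((18 - 8 - 8) + 1/40)² = (2 + 1/40)² = (81/40)² = 6561/1600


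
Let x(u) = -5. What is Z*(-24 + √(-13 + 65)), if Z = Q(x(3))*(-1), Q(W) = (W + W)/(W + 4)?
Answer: 240 - 20*√13 ≈ 167.89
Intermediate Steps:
Q(W) = 2*W/(4 + W) (Q(W) = (2*W)/(4 + W) = 2*W/(4 + W))
Z = -10 (Z = (2*(-5)/(4 - 5))*(-1) = (2*(-5)/(-1))*(-1) = (2*(-5)*(-1))*(-1) = 10*(-1) = -10)
Z*(-24 + √(-13 + 65)) = -10*(-24 + √(-13 + 65)) = -10*(-24 + √52) = -10*(-24 + 2*√13) = 240 - 20*√13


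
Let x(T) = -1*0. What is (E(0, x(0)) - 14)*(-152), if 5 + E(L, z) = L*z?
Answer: 2888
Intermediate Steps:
x(T) = 0
E(L, z) = -5 + L*z
(E(0, x(0)) - 14)*(-152) = ((-5 + 0*0) - 14)*(-152) = ((-5 + 0) - 14)*(-152) = (-5 - 14)*(-152) = -19*(-152) = 2888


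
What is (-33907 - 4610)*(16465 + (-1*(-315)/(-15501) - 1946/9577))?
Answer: -31381683780644256/49484359 ≈ -6.3417e+8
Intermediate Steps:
(-33907 - 4610)*(16465 + (-1*(-315)/(-15501) - 1946/9577)) = -38517*(16465 + (315*(-1/15501) - 1946*1/9577)) = -38517*(16465 + (-105/5167 - 1946/9577)) = -38517*(16465 - 11060567/49484359) = -38517*814748910368/49484359 = -31381683780644256/49484359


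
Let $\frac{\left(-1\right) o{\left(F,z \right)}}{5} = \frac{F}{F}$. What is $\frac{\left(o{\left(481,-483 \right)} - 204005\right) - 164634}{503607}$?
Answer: $- \frac{368644}{503607} \approx -0.73201$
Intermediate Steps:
$o{\left(F,z \right)} = -5$ ($o{\left(F,z \right)} = - 5 \frac{F}{F} = \left(-5\right) 1 = -5$)
$\frac{\left(o{\left(481,-483 \right)} - 204005\right) - 164634}{503607} = \frac{\left(-5 - 204005\right) - 164634}{503607} = \left(\left(-5 - 204005\right) - 164634\right) \frac{1}{503607} = \left(-204010 - 164634\right) \frac{1}{503607} = \left(-368644\right) \frac{1}{503607} = - \frac{368644}{503607}$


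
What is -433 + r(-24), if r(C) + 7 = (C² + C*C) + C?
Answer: 688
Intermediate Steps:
r(C) = -7 + C + 2*C² (r(C) = -7 + ((C² + C*C) + C) = -7 + ((C² + C²) + C) = -7 + (2*C² + C) = -7 + (C + 2*C²) = -7 + C + 2*C²)
-433 + r(-24) = -433 + (-7 - 24 + 2*(-24)²) = -433 + (-7 - 24 + 2*576) = -433 + (-7 - 24 + 1152) = -433 + 1121 = 688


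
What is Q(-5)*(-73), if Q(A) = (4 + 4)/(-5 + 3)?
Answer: 292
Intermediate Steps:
Q(A) = -4 (Q(A) = 8/(-2) = 8*(-½) = -4)
Q(-5)*(-73) = -4*(-73) = 292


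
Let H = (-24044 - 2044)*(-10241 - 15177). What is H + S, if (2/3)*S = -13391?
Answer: 1326169395/2 ≈ 6.6309e+8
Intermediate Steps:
S = -40173/2 (S = (3/2)*(-13391) = -40173/2 ≈ -20087.)
H = 663104784 (H = -26088*(-25418) = 663104784)
H + S = 663104784 - 40173/2 = 1326169395/2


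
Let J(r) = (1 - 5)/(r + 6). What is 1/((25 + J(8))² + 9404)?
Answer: 49/490725 ≈ 9.9852e-5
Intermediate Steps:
J(r) = -4/(6 + r)
1/((25 + J(8))² + 9404) = 1/((25 - 4/(6 + 8))² + 9404) = 1/((25 - 4/14)² + 9404) = 1/((25 - 4*1/14)² + 9404) = 1/((25 - 2/7)² + 9404) = 1/((173/7)² + 9404) = 1/(29929/49 + 9404) = 1/(490725/49) = 49/490725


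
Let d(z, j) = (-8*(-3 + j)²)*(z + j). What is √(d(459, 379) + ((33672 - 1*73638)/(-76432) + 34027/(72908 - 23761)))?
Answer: 5*I*√2361023201081947064194/7891604 ≈ 30786.0*I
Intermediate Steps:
d(z, j) = -8*(-3 + j)²*(j + z) (d(z, j) = (-8*(-3 + j)²)*(j + z) = -8*(-3 + j)²*(j + z))
√(d(459, 379) + ((33672 - 1*73638)/(-76432) + 34027/(72908 - 23761))) = √(8*(-3 + 379)²*(-1*379 - 1*459) + ((33672 - 1*73638)/(-76432) + 34027/(72908 - 23761))) = √(8*376²*(-379 - 459) + ((33672 - 73638)*(-1/76432) + 34027/49147)) = √(8*141376*(-838) + (-39966*(-1/76432) + 34027*(1/49147))) = √(-947784704 + (19983/38216 + 4861/7021)) = √(-947784704 + 19180507/15783208) = √(-14959083103269925/15783208) = 5*I*√2361023201081947064194/7891604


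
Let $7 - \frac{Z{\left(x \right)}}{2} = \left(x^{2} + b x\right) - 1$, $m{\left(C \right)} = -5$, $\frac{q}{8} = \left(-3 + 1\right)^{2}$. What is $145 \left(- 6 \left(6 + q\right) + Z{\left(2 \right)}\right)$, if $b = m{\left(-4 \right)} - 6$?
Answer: $-25520$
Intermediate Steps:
$q = 32$ ($q = 8 \left(-3 + 1\right)^{2} = 8 \left(-2\right)^{2} = 8 \cdot 4 = 32$)
$b = -11$ ($b = -5 - 6 = -11$)
$Z{\left(x \right)} = 16 - 2 x^{2} + 22 x$ ($Z{\left(x \right)} = 14 - 2 \left(\left(x^{2} - 11 x\right) - 1\right) = 14 - 2 \left(-1 + x^{2} - 11 x\right) = 14 + \left(2 - 2 x^{2} + 22 x\right) = 16 - 2 x^{2} + 22 x$)
$145 \left(- 6 \left(6 + q\right) + Z{\left(2 \right)}\right) = 145 \left(- 6 \left(6 + 32\right) + \left(16 - 2 \cdot 2^{2} + 22 \cdot 2\right)\right) = 145 \left(\left(-6\right) 38 + \left(16 - 8 + 44\right)\right) = 145 \left(-228 + \left(16 - 8 + 44\right)\right) = 145 \left(-228 + 52\right) = 145 \left(-176\right) = -25520$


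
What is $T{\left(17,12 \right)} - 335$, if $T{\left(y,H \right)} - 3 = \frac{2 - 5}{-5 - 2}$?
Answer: $- \frac{2321}{7} \approx -331.57$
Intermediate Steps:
$T{\left(y,H \right)} = \frac{24}{7}$ ($T{\left(y,H \right)} = 3 + \frac{2 - 5}{-5 - 2} = 3 - \frac{3}{-7} = 3 - - \frac{3}{7} = 3 + \frac{3}{7} = \frac{24}{7}$)
$T{\left(17,12 \right)} - 335 = \frac{24}{7} - 335 = - \frac{2321}{7}$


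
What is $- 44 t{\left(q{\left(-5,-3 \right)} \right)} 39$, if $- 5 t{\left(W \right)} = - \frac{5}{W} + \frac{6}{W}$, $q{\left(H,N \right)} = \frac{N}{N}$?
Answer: $\frac{1716}{5} \approx 343.2$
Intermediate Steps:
$q{\left(H,N \right)} = 1$
$t{\left(W \right)} = - \frac{1}{5 W}$ ($t{\left(W \right)} = - \frac{- \frac{5}{W} + \frac{6}{W}}{5} = - \frac{1}{5 W}$)
$- 44 t{\left(q{\left(-5,-3 \right)} \right)} 39 = - 44 \left(- \frac{1}{5 \cdot 1}\right) 39 = - 44 \left(\left(- \frac{1}{5}\right) 1\right) 39 = \left(-44\right) \left(- \frac{1}{5}\right) 39 = \frac{44}{5} \cdot 39 = \frac{1716}{5}$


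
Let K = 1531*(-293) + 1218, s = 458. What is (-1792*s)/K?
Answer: 820736/447365 ≈ 1.8346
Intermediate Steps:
K = -447365 (K = -448583 + 1218 = -447365)
(-1792*s)/K = -1792*458/(-447365) = -820736*(-1/447365) = 820736/447365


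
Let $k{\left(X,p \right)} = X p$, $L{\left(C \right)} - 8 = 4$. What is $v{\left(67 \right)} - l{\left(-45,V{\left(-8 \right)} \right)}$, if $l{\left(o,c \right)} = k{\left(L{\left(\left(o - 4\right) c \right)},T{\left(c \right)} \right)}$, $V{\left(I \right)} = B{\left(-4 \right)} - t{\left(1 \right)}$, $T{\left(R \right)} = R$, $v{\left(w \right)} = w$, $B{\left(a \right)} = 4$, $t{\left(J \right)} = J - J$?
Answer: $19$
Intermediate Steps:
$t{\left(J \right)} = 0$
$L{\left(C \right)} = 12$ ($L{\left(C \right)} = 8 + 4 = 12$)
$V{\left(I \right)} = 4$ ($V{\left(I \right)} = 4 - 0 = 4 + 0 = 4$)
$l{\left(o,c \right)} = 12 c$
$v{\left(67 \right)} - l{\left(-45,V{\left(-8 \right)} \right)} = 67 - 12 \cdot 4 = 67 - 48 = 19$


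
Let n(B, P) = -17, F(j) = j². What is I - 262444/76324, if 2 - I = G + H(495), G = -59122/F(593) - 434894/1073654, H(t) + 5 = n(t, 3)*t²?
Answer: 15003915837849799807220/3602009625632563 ≈ 4.1654e+6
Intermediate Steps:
H(t) = -5 - 17*t²
G = -108203305997/188774677723 (G = -59122/(593²) - 434894/1073654 = -59122/351649 - 434894*1/1073654 = -59122*1/351649 - 217447/536827 = -59122/351649 - 217447/536827 = -108203305997/188774677723 ≈ -0.57319)
I = 786328191580377333/188774677723 (I = 2 - (-108203305997/188774677723 + (-5 - 17*495²)) = 2 - (-108203305997/188774677723 + (-5 - 17*245025)) = 2 - (-108203305997/188774677723 + (-5 - 4165425)) = 2 - (-108203305997/188774677723 - 4165430) = 2 - 1*(-786327814031021887/188774677723) = 2 + 786327814031021887/188774677723 = 786328191580377333/188774677723 ≈ 4.1654e+6)
I - 262444/76324 = 786328191580377333/188774677723 - 262444/76324 = 786328191580377333/188774677723 - 262444*1/76324 = 786328191580377333/188774677723 - 65611/19081 = 15003915837849799807220/3602009625632563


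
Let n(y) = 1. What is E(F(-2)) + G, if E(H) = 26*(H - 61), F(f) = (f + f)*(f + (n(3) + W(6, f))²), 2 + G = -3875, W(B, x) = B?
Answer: -10351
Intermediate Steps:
G = -3877 (G = -2 - 3875 = -3877)
F(f) = 2*f*(49 + f) (F(f) = (f + f)*(f + (1 + 6)²) = (2*f)*(f + 7²) = (2*f)*(f + 49) = (2*f)*(49 + f) = 2*f*(49 + f))
E(H) = -1586 + 26*H (E(H) = 26*(-61 + H) = -1586 + 26*H)
E(F(-2)) + G = (-1586 + 26*(2*(-2)*(49 - 2))) - 3877 = (-1586 + 26*(2*(-2)*47)) - 3877 = (-1586 + 26*(-188)) - 3877 = (-1586 - 4888) - 3877 = -6474 - 3877 = -10351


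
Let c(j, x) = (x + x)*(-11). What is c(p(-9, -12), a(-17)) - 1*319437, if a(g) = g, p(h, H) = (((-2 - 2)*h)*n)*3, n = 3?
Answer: -319063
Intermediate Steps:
p(h, H) = -36*h (p(h, H) = (((-2 - 2)*h)*3)*3 = (-4*h*3)*3 = -12*h*3 = -36*h)
c(j, x) = -22*x (c(j, x) = (2*x)*(-11) = -22*x)
c(p(-9, -12), a(-17)) - 1*319437 = -22*(-17) - 1*319437 = 374 - 319437 = -319063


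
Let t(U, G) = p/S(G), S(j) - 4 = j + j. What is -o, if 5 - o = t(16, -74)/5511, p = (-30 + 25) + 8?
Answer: -1322641/264528 ≈ -5.0000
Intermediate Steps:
S(j) = 4 + 2*j (S(j) = 4 + (j + j) = 4 + 2*j)
p = 3 (p = -5 + 8 = 3)
t(U, G) = 3/(4 + 2*G)
o = 1322641/264528 (o = 5 - 3/(2*(2 - 74))/5511 = 5 - (3/2)/(-72)/5511 = 5 - (3/2)*(-1/72)/5511 = 5 - (-1)/(48*5511) = 5 - 1*(-1/264528) = 5 + 1/264528 = 1322641/264528 ≈ 5.0000)
-o = -1*1322641/264528 = -1322641/264528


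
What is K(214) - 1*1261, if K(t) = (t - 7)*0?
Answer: -1261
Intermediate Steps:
K(t) = 0 (K(t) = (-7 + t)*0 = 0)
K(214) - 1*1261 = 0 - 1*1261 = 0 - 1261 = -1261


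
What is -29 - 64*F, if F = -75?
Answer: 4771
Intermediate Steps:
-29 - 64*F = -29 - 64*(-75) = -29 + 4800 = 4771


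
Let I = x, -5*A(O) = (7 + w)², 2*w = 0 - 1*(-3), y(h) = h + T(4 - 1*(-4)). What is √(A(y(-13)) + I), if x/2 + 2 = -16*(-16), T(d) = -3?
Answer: √49355/10 ≈ 22.216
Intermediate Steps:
y(h) = -3 + h (y(h) = h - 3 = -3 + h)
w = 3/2 (w = (0 - 1*(-3))/2 = (0 + 3)/2 = (½)*3 = 3/2 ≈ 1.5000)
A(O) = -289/20 (A(O) = -(7 + 3/2)²/5 = -(17/2)²/5 = -⅕*289/4 = -289/20)
x = 508 (x = -4 + 2*(-16*(-16)) = -4 + 2*256 = -4 + 512 = 508)
I = 508
√(A(y(-13)) + I) = √(-289/20 + 508) = √(9871/20) = √49355/10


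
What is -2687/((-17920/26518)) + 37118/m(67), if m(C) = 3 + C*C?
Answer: 40092190079/10062080 ≈ 3984.5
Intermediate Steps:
m(C) = 3 + C²
-2687/((-17920/26518)) + 37118/m(67) = -2687/((-17920/26518)) + 37118/(3 + 67²) = -2687/((-17920*1/26518)) + 37118/(3 + 4489) = -2687/(-8960/13259) + 37118/4492 = -2687*(-13259/8960) + 37118*(1/4492) = 35626933/8960 + 18559/2246 = 40092190079/10062080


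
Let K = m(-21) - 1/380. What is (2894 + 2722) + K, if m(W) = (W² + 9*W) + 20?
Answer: 2237439/380 ≈ 5888.0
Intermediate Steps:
m(W) = 20 + W² + 9*W
K = 103359/380 (K = (20 + (-21)² + 9*(-21)) - 1/380 = (20 + 441 - 189) - 1*1/380 = 272 - 1/380 = 103359/380 ≈ 272.00)
(2894 + 2722) + K = (2894 + 2722) + 103359/380 = 5616 + 103359/380 = 2237439/380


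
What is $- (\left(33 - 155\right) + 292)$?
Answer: $-170$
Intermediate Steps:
$- (\left(33 - 155\right) + 292) = - (-122 + 292) = \left(-1\right) 170 = -170$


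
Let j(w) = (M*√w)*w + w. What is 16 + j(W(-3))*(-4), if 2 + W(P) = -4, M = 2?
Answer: 40 + 48*I*√6 ≈ 40.0 + 117.58*I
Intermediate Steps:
W(P) = -6 (W(P) = -2 - 4 = -6)
j(w) = w + 2*w^(3/2) (j(w) = (2*√w)*w + w = 2*w^(3/2) + w = w + 2*w^(3/2))
16 + j(W(-3))*(-4) = 16 + (-6 + 2*(-6)^(3/2))*(-4) = 16 + (-6 + 2*(-6*I*√6))*(-4) = 16 + (-6 - 12*I*√6)*(-4) = 16 + (24 + 48*I*√6) = 40 + 48*I*√6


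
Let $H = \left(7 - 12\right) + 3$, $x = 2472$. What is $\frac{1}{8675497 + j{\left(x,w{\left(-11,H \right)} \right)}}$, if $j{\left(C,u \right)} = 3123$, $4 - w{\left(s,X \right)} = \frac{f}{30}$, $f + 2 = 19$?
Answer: $\frac{1}{8678620} \approx 1.1523 \cdot 10^{-7}$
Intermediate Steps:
$f = 17$ ($f = -2 + 19 = 17$)
$H = -2$ ($H = -5 + 3 = -2$)
$w{\left(s,X \right)} = \frac{103}{30}$ ($w{\left(s,X \right)} = 4 - \frac{17}{30} = \frac{103}{30}$)
$\frac{1}{8675497 + j{\left(x,w{\left(-11,H \right)} \right)}} = \frac{1}{8675497 + 3123} = \frac{1}{8678620}$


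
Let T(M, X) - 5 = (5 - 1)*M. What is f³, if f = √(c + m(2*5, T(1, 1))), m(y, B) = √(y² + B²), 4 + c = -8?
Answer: (-12 + √181)^(3/2) ≈ 1.7526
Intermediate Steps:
c = -12 (c = -4 - 8 = -12)
T(M, X) = 5 + 4*M (T(M, X) = 5 + (5 - 1)*M = 5 + 4*M)
m(y, B) = √(B² + y²)
f = √(-12 + √181) (f = √(-12 + √((5 + 4*1)² + (2*5)²)) = √(-12 + √((5 + 4)² + 10²)) = √(-12 + √(9² + 100)) = √(-12 + √(81 + 100)) = √(-12 + √181) ≈ 1.2057)
f³ = (√(-12 + √181))³ = (-12 + √181)^(3/2)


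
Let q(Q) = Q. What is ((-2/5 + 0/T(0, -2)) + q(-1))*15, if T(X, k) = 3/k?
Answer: -21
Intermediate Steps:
((-2/5 + 0/T(0, -2)) + q(-1))*15 = ((-2/5 + 0/((3/(-2)))) - 1)*15 = ((-2*⅕ + 0/((3*(-½)))) - 1)*15 = ((-⅖ + 0/(-3/2)) - 1)*15 = ((-⅖ + 0*(-⅔)) - 1)*15 = ((-⅖ + 0) - 1)*15 = (-⅖ - 1)*15 = -7/5*15 = -21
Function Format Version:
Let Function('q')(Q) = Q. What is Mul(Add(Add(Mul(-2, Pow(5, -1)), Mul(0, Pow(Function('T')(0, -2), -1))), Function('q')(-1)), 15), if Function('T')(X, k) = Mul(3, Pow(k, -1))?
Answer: -21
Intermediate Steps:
Mul(Add(Add(Mul(-2, Pow(5, -1)), Mul(0, Pow(Function('T')(0, -2), -1))), Function('q')(-1)), 15) = Mul(Add(Add(Mul(-2, Pow(5, -1)), Mul(0, Pow(Mul(3, Pow(-2, -1)), -1))), -1), 15) = Mul(Add(Add(Mul(-2, Rational(1, 5)), Mul(0, Pow(Mul(3, Rational(-1, 2)), -1))), -1), 15) = Mul(Add(Add(Rational(-2, 5), Mul(0, Pow(Rational(-3, 2), -1))), -1), 15) = Mul(Add(Add(Rational(-2, 5), Mul(0, Rational(-2, 3))), -1), 15) = Mul(Add(Add(Rational(-2, 5), 0), -1), 15) = Mul(Add(Rational(-2, 5), -1), 15) = Mul(Rational(-7, 5), 15) = -21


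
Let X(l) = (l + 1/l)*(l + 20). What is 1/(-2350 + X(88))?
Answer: 22/157415 ≈ 0.00013976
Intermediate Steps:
X(l) = (20 + l)*(l + 1/l) (X(l) = (l + 1/l)*(20 + l) = (20 + l)*(l + 1/l))
1/(-2350 + X(88)) = 1/(-2350 + (1 + 88**2 + 20*88 + 20/88)) = 1/(-2350 + (1 + 7744 + 1760 + 20*(1/88))) = 1/(-2350 + (1 + 7744 + 1760 + 5/22)) = 1/(-2350 + 209115/22) = 1/(157415/22) = 22/157415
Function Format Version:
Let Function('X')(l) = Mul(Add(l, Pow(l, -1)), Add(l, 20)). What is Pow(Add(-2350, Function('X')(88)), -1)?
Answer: Rational(22, 157415) ≈ 0.00013976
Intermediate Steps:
Function('X')(l) = Mul(Add(20, l), Add(l, Pow(l, -1))) (Function('X')(l) = Mul(Add(l, Pow(l, -1)), Add(20, l)) = Mul(Add(20, l), Add(l, Pow(l, -1))))
Pow(Add(-2350, Function('X')(88)), -1) = Pow(Add(-2350, Add(1, Pow(88, 2), Mul(20, 88), Mul(20, Pow(88, -1)))), -1) = Pow(Add(-2350, Add(1, 7744, 1760, Mul(20, Rational(1, 88)))), -1) = Pow(Add(-2350, Add(1, 7744, 1760, Rational(5, 22))), -1) = Pow(Add(-2350, Rational(209115, 22)), -1) = Pow(Rational(157415, 22), -1) = Rational(22, 157415)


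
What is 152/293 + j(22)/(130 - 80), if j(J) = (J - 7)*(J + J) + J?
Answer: 103713/7325 ≈ 14.159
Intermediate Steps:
j(J) = J + 2*J*(-7 + J) (j(J) = (-7 + J)*(2*J) + J = 2*J*(-7 + J) + J = J + 2*J*(-7 + J))
152/293 + j(22)/(130 - 80) = 152/293 + (22*(-13 + 2*22))/(130 - 80) = 152*(1/293) + (22*(-13 + 44))/50 = 152/293 + (22*31)*(1/50) = 152/293 + 682*(1/50) = 152/293 + 341/25 = 103713/7325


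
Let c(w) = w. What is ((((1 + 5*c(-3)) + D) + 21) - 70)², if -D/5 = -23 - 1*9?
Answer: 9409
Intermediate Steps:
D = 160 (D = -5*(-23 - 1*9) = -5*(-23 - 9) = -5*(-32) = 160)
((((1 + 5*c(-3)) + D) + 21) - 70)² = ((((1 + 5*(-3)) + 160) + 21) - 70)² = ((((1 - 15) + 160) + 21) - 70)² = (((-14 + 160) + 21) - 70)² = ((146 + 21) - 70)² = (167 - 70)² = 97² = 9409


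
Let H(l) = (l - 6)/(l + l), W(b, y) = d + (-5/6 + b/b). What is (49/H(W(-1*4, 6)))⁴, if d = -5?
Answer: 65237347457296/17850625 ≈ 3.6546e+6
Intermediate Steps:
W(b, y) = -29/6 (W(b, y) = -5 + (-5/6 + b/b) = -5 + (-5*⅙ + 1) = -5 + (-⅚ + 1) = -5 + ⅙ = -29/6)
H(l) = (-6 + l)/(2*l) (H(l) = (-6 + l)/((2*l)) = (-6 + l)*(1/(2*l)) = (-6 + l)/(2*l))
(49/H(W(-1*4, 6)))⁴ = (49/(((-6 - 29/6)/(2*(-29/6)))))⁴ = (49/(((½)*(-6/29)*(-65/6))))⁴ = (49/(65/58))⁴ = (49*(58/65))⁴ = (2842/65)⁴ = 65237347457296/17850625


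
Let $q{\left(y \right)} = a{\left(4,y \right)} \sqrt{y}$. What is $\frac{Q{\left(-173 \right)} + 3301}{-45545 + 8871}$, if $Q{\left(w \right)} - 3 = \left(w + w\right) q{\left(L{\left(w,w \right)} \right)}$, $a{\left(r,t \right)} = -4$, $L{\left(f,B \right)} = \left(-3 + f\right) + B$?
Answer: $- \frac{1652}{18337} - \frac{692 i \sqrt{349}}{18337} \approx -0.090091 - 0.705 i$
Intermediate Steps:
$L{\left(f,B \right)} = -3 + B + f$
$q{\left(y \right)} = - 4 \sqrt{y}$
$Q{\left(w \right)} = 3 - 8 w \sqrt{-3 + 2 w}$ ($Q{\left(w \right)} = 3 + \left(w + w\right) \left(- 4 \sqrt{-3 + w + w}\right) = 3 + 2 w \left(- 4 \sqrt{-3 + 2 w}\right) = 3 - 8 w \sqrt{-3 + 2 w}$)
$\frac{Q{\left(-173 \right)} + 3301}{-45545 + 8871} = \frac{\left(3 - - 1384 \sqrt{-3 + 2 \left(-173\right)}\right) + 3301}{-45545 + 8871} = \frac{\left(3 - - 1384 \sqrt{-3 - 346}\right) + 3301}{-36674} = \left(\left(3 - - 1384 \sqrt{-349}\right) + 3301\right) \left(- \frac{1}{36674}\right) = \left(\left(3 - - 1384 i \sqrt{349}\right) + 3301\right) \left(- \frac{1}{36674}\right) = \left(\left(3 + 1384 i \sqrt{349}\right) + 3301\right) \left(- \frac{1}{36674}\right) = \left(3304 + 1384 i \sqrt{349}\right) \left(- \frac{1}{36674}\right) = - \frac{1652}{18337} - \frac{692 i \sqrt{349}}{18337}$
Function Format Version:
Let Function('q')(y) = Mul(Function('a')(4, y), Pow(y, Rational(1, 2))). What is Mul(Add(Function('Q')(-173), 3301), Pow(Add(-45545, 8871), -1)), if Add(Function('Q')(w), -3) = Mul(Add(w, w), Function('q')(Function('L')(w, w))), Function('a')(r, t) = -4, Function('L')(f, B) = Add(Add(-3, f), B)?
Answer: Add(Rational(-1652, 18337), Mul(Rational(-692, 18337), I, Pow(349, Rational(1, 2)))) ≈ Add(-0.090091, Mul(-0.70500, I))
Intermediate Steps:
Function('L')(f, B) = Add(-3, B, f)
Function('q')(y) = Mul(-4, Pow(y, Rational(1, 2)))
Function('Q')(w) = Add(3, Mul(-8, w, Pow(Add(-3, Mul(2, w)), Rational(1, 2)))) (Function('Q')(w) = Add(3, Mul(Add(w, w), Mul(-4, Pow(Add(-3, w, w), Rational(1, 2))))) = Add(3, Mul(Mul(2, w), Mul(-4, Pow(Add(-3, Mul(2, w)), Rational(1, 2))))) = Add(3, Mul(-8, w, Pow(Add(-3, Mul(2, w)), Rational(1, 2)))))
Mul(Add(Function('Q')(-173), 3301), Pow(Add(-45545, 8871), -1)) = Mul(Add(Add(3, Mul(-8, -173, Pow(Add(-3, Mul(2, -173)), Rational(1, 2)))), 3301), Pow(Add(-45545, 8871), -1)) = Mul(Add(Add(3, Mul(-8, -173, Pow(Add(-3, -346), Rational(1, 2)))), 3301), Pow(-36674, -1)) = Mul(Add(Add(3, Mul(-8, -173, Pow(-349, Rational(1, 2)))), 3301), Rational(-1, 36674)) = Mul(Add(Add(3, Mul(-8, -173, Mul(I, Pow(349, Rational(1, 2))))), 3301), Rational(-1, 36674)) = Mul(Add(Add(3, Mul(1384, I, Pow(349, Rational(1, 2)))), 3301), Rational(-1, 36674)) = Mul(Add(3304, Mul(1384, I, Pow(349, Rational(1, 2)))), Rational(-1, 36674)) = Add(Rational(-1652, 18337), Mul(Rational(-692, 18337), I, Pow(349, Rational(1, 2))))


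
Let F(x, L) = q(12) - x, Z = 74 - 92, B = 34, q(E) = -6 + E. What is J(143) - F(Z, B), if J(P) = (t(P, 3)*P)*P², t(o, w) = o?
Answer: 418161577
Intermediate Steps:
Z = -18
F(x, L) = 6 - x (F(x, L) = (-6 + 12) - x = 6 - x)
J(P) = P⁴ (J(P) = (P*P)*P² = P²*P² = P⁴)
J(143) - F(Z, B) = 143⁴ - (6 - 1*(-18)) = 418161601 - (6 + 18) = 418161601 - 1*24 = 418161601 - 24 = 418161577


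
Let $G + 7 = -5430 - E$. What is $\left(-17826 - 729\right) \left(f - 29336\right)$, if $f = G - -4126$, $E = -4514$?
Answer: $484897815$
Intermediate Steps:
$G = -923$ ($G = -7 - 916 = -923$)
$f = 3203$ ($f = -923 - -4126 = -923 + 4126 = 3203$)
$\left(-17826 - 729\right) \left(f - 29336\right) = \left(-17826 - 729\right) \left(3203 - 29336\right) = \left(-18555\right) \left(-26133\right) = 484897815$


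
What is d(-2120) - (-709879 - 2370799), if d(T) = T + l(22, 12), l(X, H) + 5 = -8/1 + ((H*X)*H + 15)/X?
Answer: 67731173/22 ≈ 3.0787e+6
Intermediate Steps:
l(X, H) = -13 + (15 + X*H²)/X (l(X, H) = -5 + (-8/1 + ((H*X)*H + 15)/X) = -5 + (-8*1 + (X*H² + 15)/X) = -5 + (-8 + (15 + X*H²)/X) = -13 + (15 + X*H²)/X)
d(T) = 2897/22 + T (d(T) = T + (-13 + 12² + 15/22) = T + (-13 + 144 + 15*(1/22)) = T + (-13 + 144 + 15/22) = T + 2897/22 = 2897/22 + T)
d(-2120) - (-709879 - 2370799) = (2897/22 - 2120) - (-709879 - 2370799) = -43743/22 - 1*(-3080678) = -43743/22 + 3080678 = 67731173/22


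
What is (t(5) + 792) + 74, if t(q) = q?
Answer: 871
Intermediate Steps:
(t(5) + 792) + 74 = (5 + 792) + 74 = 797 + 74 = 871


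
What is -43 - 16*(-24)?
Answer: 341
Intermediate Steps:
-43 - 16*(-24) = -43 + 384 = 341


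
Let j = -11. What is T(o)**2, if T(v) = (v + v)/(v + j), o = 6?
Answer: 144/25 ≈ 5.7600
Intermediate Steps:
T(v) = 2*v/(-11 + v) (T(v) = (v + v)/(v - 11) = (2*v)/(-11 + v) = 2*v/(-11 + v))
T(o)**2 = (2*6/(-11 + 6))**2 = (2*6/(-5))**2 = (2*6*(-1/5))**2 = (-12/5)**2 = 144/25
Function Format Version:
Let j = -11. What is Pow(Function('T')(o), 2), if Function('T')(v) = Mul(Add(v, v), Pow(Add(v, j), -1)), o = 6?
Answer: Rational(144, 25) ≈ 5.7600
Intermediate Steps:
Function('T')(v) = Mul(2, v, Pow(Add(-11, v), -1)) (Function('T')(v) = Mul(Add(v, v), Pow(Add(v, -11), -1)) = Mul(Mul(2, v), Pow(Add(-11, v), -1)) = Mul(2, v, Pow(Add(-11, v), -1)))
Pow(Function('T')(o), 2) = Pow(Mul(2, 6, Pow(Add(-11, 6), -1)), 2) = Pow(Mul(2, 6, Pow(-5, -1)), 2) = Pow(Mul(2, 6, Rational(-1, 5)), 2) = Pow(Rational(-12, 5), 2) = Rational(144, 25)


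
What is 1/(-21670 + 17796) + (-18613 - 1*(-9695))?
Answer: -34548333/3874 ≈ -8918.0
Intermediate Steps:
1/(-21670 + 17796) + (-18613 - 1*(-9695)) = 1/(-3874) + (-18613 + 9695) = -1/3874 - 8918 = -34548333/3874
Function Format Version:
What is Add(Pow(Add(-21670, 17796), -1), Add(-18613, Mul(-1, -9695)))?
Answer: Rational(-34548333, 3874) ≈ -8918.0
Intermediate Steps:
Add(Pow(Add(-21670, 17796), -1), Add(-18613, Mul(-1, -9695))) = Add(Pow(-3874, -1), Add(-18613, 9695)) = Add(Rational(-1, 3874), -8918) = Rational(-34548333, 3874)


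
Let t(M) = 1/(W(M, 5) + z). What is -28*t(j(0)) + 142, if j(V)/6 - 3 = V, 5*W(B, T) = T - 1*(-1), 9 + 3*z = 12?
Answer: 1422/11 ≈ 129.27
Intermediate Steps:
z = 1 (z = -3 + (1/3)*12 = -3 + 4 = 1)
W(B, T) = 1/5 + T/5 (W(B, T) = (T - 1*(-1))/5 = (T + 1)/5 = (1 + T)/5 = 1/5 + T/5)
j(V) = 18 + 6*V
t(M) = 5/11 (t(M) = 1/((1/5 + (1/5)*5) + 1) = 1/((1/5 + 1) + 1) = 1/(6/5 + 1) = 1/(11/5) = 5/11)
-28*t(j(0)) + 142 = -28*5/11 + 142 = -140/11 + 142 = 1422/11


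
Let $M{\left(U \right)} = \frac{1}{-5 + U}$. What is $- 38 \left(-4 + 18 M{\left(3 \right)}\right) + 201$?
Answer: $695$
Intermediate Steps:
$- 38 \left(-4 + 18 M{\left(3 \right)}\right) + 201 = - 38 \left(-4 + \frac{18}{-5 + 3}\right) + 201 = - 38 \left(-4 + \frac{18}{-2}\right) + 201 = - 38 \left(-4 + 18 \left(- \frac{1}{2}\right)\right) + 201 = - 38 \left(-4 - 9\right) + 201 = \left(-38\right) \left(-13\right) + 201 = 494 + 201 = 695$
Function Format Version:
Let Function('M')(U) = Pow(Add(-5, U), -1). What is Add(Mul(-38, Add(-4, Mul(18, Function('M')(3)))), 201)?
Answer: 695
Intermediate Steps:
Add(Mul(-38, Add(-4, Mul(18, Function('M')(3)))), 201) = Add(Mul(-38, Add(-4, Mul(18, Pow(Add(-5, 3), -1)))), 201) = Add(Mul(-38, Add(-4, Mul(18, Pow(-2, -1)))), 201) = Add(Mul(-38, Add(-4, Mul(18, Rational(-1, 2)))), 201) = Add(Mul(-38, Add(-4, -9)), 201) = Add(Mul(-38, -13), 201) = Add(494, 201) = 695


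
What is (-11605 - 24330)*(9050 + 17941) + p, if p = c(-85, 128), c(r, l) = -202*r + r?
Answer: -969904500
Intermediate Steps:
c(r, l) = -201*r
p = 17085 (p = -201*(-85) = 17085)
(-11605 - 24330)*(9050 + 17941) + p = (-11605 - 24330)*(9050 + 17941) + 17085 = -35935*26991 + 17085 = -969921585 + 17085 = -969904500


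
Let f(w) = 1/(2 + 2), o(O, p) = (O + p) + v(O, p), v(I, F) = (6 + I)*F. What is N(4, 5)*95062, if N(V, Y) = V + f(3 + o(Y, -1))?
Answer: 808027/2 ≈ 4.0401e+5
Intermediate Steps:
v(I, F) = F*(6 + I)
o(O, p) = O + p + p*(6 + O) (o(O, p) = (O + p) + p*(6 + O) = O + p + p*(6 + O))
f(w) = ¼ (f(w) = 1/4 = ¼)
N(V, Y) = ¼ + V (N(V, Y) = V + ¼ = ¼ + V)
N(4, 5)*95062 = (¼ + 4)*95062 = (17/4)*95062 = 808027/2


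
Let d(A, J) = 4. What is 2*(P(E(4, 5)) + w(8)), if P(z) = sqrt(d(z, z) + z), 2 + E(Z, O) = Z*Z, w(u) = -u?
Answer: -16 + 6*sqrt(2) ≈ -7.5147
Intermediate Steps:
E(Z, O) = -2 + Z**2 (E(Z, O) = -2 + Z*Z = -2 + Z**2)
P(z) = sqrt(4 + z)
2*(P(E(4, 5)) + w(8)) = 2*(sqrt(4 + (-2 + 4**2)) - 1*8) = 2*(sqrt(4 + (-2 + 16)) - 8) = 2*(sqrt(4 + 14) - 8) = 2*(sqrt(18) - 8) = 2*(3*sqrt(2) - 8) = 2*(-8 + 3*sqrt(2)) = -16 + 6*sqrt(2)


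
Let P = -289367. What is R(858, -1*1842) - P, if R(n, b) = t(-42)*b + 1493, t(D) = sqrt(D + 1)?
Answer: 290860 - 1842*I*sqrt(41) ≈ 2.9086e+5 - 11795.0*I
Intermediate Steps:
t(D) = sqrt(1 + D)
R(n, b) = 1493 + I*b*sqrt(41) (R(n, b) = sqrt(1 - 42)*b + 1493 = sqrt(-41)*b + 1493 = (I*sqrt(41))*b + 1493 = I*b*sqrt(41) + 1493 = 1493 + I*b*sqrt(41))
R(858, -1*1842) - P = (1493 + I*(-1*1842)*sqrt(41)) - 1*(-289367) = (1493 + I*(-1842)*sqrt(41)) + 289367 = (1493 - 1842*I*sqrt(41)) + 289367 = 290860 - 1842*I*sqrt(41)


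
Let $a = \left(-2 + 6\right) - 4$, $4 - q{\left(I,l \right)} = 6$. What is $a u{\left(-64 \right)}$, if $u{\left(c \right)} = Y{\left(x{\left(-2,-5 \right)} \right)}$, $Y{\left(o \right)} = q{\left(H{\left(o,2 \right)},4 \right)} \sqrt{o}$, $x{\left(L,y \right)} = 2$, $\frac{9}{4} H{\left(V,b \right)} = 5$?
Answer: $0$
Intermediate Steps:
$H{\left(V,b \right)} = \frac{20}{9}$ ($H{\left(V,b \right)} = \frac{4}{9} \cdot 5 = \frac{20}{9}$)
$q{\left(I,l \right)} = -2$ ($q{\left(I,l \right)} = 4 - 6 = -2$)
$a = 0$ ($a = 4 - 4 = 0$)
$Y{\left(o \right)} = - 2 \sqrt{o}$
$u{\left(c \right)} = - 2 \sqrt{2}$
$a u{\left(-64 \right)} = 0 \left(- 2 \sqrt{2}\right) = 0$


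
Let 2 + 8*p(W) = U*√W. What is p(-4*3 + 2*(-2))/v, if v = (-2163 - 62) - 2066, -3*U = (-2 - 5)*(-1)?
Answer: 1/17164 + I/3678 ≈ 5.8261e-5 + 0.00027189*I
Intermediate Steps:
U = -7/3 (U = -(-2 - 5)*(-1)/3 = -(-7)*(-1)/3 = -⅓*7 = -7/3 ≈ -2.3333)
v = -4291 (v = -2225 - 2066 = -4291)
p(W) = -¼ - 7*√W/24 (p(W) = -¼ + (-7*√W/3)/8 = -¼ - 7*√W/24)
p(-4*3 + 2*(-2))/v = (-¼ - 7*√(-4*3 + 2*(-2))/24)/(-4291) = (-¼ - 7*√(-12 - 4)/24)*(-1/4291) = (-¼ - 7*I/6)*(-1/4291) = 1/17164 + I/3678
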